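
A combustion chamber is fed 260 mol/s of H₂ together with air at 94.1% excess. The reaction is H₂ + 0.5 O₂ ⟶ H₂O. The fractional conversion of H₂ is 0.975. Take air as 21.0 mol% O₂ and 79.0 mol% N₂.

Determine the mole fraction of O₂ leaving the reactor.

Stoichiometric O₂ = 0.5 × 260 = 130 mol/s; O₂ fed = 130 × 1.941 = 252.3 mol/s.
N₂ fed = 252.3 × 79/21 = 949.2 mol/s.
Fuel reacted = 0.975 × 260 → ξ = 253.5 mol/s.
Outlet (n = n₀ + ν ξ):
  H₂: 260 − 1(253.5) = 6.5
  O₂: 252.3 − 0.5(253.5) = 125.6
  N₂: 949.2 (inert)
  H₂O: 0 + 1(253.5) = 253.5
Total out = 1335 mol/s; y_O₂ = 125.6 / 1335 = 0.09408.

0.0941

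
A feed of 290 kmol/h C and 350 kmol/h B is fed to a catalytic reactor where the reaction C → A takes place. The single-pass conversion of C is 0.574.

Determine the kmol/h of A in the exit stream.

166 kmol/h

C reacted = 0.574 × 290 = 166.5 kmol/h; ν_C = −1, so ξ = 166.5/1 = 166.5 kmol/h.
Outlet amounts (n = n₀ + ν ξ):
  C: 290 − 1(166.5) = 123.5
  A: 0 + 1(166.5) = 166.5
  B: 350 (inert)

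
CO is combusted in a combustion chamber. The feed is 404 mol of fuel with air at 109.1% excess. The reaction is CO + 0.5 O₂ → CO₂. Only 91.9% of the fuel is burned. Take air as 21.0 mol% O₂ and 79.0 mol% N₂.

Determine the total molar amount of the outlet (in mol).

2230 mol

Stoichiometric O₂ = 0.5 × 404 = 202 mol; O₂ fed = 202 × 2.091 = 422.4 mol.
N₂ fed = 422.4 × 79/21 = 1589 mol.
Fuel reacted = 0.919 × 404 → ξ = 371.3 mol.
Outlet (n = n₀ + ν ξ):
  CO: 404 − 1(371.3) = 32.72
  O₂: 422.4 − 0.5(371.3) = 236.7
  N₂: 1589 (inert)
  CO₂: 0 + 1(371.3) = 371.3
Total out = 32.72 + 236.7 + 1589 + 371.3 = 2230 mol.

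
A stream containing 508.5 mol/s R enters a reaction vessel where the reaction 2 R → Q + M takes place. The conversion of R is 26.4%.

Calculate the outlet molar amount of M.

R reacted = 0.264 × 508.5 = 134.2 mol/s; ν_R = −2, so ξ = 134.2/2 = 67.12 mol/s.
Outlet amounts (n = n₀ + ν ξ):
  R: 508.5 − 2(67.12) = 374.3
  Q: 0 + 1(67.12) = 67.12
  M: 0 + 1(67.12) = 67.12

67.1 mol/s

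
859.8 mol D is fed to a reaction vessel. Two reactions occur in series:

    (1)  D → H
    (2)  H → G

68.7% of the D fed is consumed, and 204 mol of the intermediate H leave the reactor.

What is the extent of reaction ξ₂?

ξ₂ = 387 mol

Conversion of D: D consumed = 1ξ₁ = 0.687 × 859.8 → ξ₁ = 590.7 mol.
H balance: n_H = 0 + 1ξ₁ − 1ξ₂ = 204 → ξ₂ = (1·590.7 − 204)/1 = 386.7 mol.
Outlet amounts (n = n₀ + Σ ν·ξ):
  D: 859.8 − 1(590.7) = 269.1
  H: 0 + 1(590.7) − 1(386.7) = 204
  G: 0 + 1(386.7) = 386.7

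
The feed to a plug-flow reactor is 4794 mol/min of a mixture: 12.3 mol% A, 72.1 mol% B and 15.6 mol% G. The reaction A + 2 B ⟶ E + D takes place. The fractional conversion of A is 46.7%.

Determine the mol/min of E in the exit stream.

275 mol/min

A reacted = 0.467 × 589.7 = 275.4 mol/min; ν_A = −1, so ξ = 275.4/1 = 275.4 mol/min.
Outlet amounts (n = n₀ + ν ξ):
  A: 589.7 − 1(275.4) = 314.3
  B: 3456 − 2(275.4) = 2906
  E: 0 + 1(275.4) = 275.4
  D: 0 + 1(275.4) = 275.4
  G: 747.9 (inert)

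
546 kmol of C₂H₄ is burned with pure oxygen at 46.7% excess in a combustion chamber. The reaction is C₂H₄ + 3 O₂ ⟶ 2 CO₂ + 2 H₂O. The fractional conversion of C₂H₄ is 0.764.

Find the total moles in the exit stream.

2950 kmol

Stoichiometric O₂ = 3 × 546 = 1638 kmol; O₂ fed = 1638 × 1.467 = 2403 kmol.
Fuel reacted = 0.764 × 546 → ξ = 417.1 kmol.
Outlet (n = n₀ + ν ξ):
  C₂H₄: 546 − 1(417.1) = 128.9
  O₂: 2403 − 3(417.1) = 1152
  CO₂: 0 + 2(417.1) = 834.3
  H₂O: 0 + 2(417.1) = 834.3
Total out = 128.9 + 1152 + 834.3 + 834.3 = 2949 kmol.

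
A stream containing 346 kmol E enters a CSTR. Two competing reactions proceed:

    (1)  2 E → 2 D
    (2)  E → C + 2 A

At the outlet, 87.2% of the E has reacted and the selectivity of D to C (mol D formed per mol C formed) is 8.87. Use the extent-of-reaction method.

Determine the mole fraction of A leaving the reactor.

0.15

Conversion of E: E consumed = 0.872 × 346 = 301.7 kmol = 2ξ₁ + 1ξ₂.
Selectivity: 2ξ₁ / (1ξ₂) = 8.87 → ξ₁ = 4.435 ξ₂.
Substitute: (2·4.435 + 1) ξ₂ = 301.7 → ξ₂ = 30.57 kmol, ξ₁ = 135.6 kmol.
Outlet amounts (n = n₀ + Σ ν·ξ):
  E: 346 − 2(135.6) − 1(30.57) = 44.29
  D: 0 + 2(135.6) = 271.1
  C: 0 + 1(30.57) = 30.57
  A: 0 + 2(30.57) = 61.14
Total out = 407.1 kmol; y_A = 61.14 / 407.1 = 0.1502.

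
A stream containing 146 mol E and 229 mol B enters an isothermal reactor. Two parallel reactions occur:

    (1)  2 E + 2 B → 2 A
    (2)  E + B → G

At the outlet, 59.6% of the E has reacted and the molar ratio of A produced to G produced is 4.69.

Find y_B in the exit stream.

Conversion of E: E consumed = 0.596 × 146 = 87.02 mol = 2ξ₁ + 1ξ₂.
Selectivity: 2ξ₁ / (1ξ₂) = 4.69 → ξ₁ = 2.345 ξ₂.
Substitute: (2·2.345 + 1) ξ₂ = 87.02 → ξ₂ = 15.29 mol, ξ₁ = 35.86 mol.
Outlet amounts (n = n₀ + Σ ν·ξ):
  E: 146 − 2(35.86) − 1(15.29) = 58.98
  B: 229 − 2(35.86) − 1(15.29) = 142
  A: 0 + 2(35.86) = 71.72
  G: 0 + 1(15.29) = 15.29
Total out = 288 mol; y_B = 142 / 288 = 0.493.

0.493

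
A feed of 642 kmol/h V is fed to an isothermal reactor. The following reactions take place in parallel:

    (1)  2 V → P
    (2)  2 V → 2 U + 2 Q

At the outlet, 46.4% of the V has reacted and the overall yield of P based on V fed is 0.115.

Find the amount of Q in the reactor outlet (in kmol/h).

Yield of P: 1ξ₁ / 642 = 0.115 → ξ₁ = 73.83 kmol/h.
Conversion of V: 2ξ₁ + 2ξ₂ = 0.464 × 642 = 297.9 → ξ₂ = 75.11 kmol/h.
Outlet amounts (n = n₀ + Σ ν·ξ):
  V: 642 − 2(73.83) − 2(75.11) = 344.1
  P: 0 + 1(73.83) = 73.83
  U: 0 + 2(75.11) = 150.2
  Q: 0 + 2(75.11) = 150.2

150 kmol/h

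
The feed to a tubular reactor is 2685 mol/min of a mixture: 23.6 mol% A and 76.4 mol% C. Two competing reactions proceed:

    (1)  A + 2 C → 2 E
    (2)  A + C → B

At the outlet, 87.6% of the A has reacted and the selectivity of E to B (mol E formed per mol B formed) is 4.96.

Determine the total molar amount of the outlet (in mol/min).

Conversion of A: A consumed = 0.876 × 633.7 = 555.1 mol/min = 1ξ₁ + 1ξ₂.
Selectivity: 2ξ₁ / (1ξ₂) = 4.96 → ξ₁ = 2.48 ξ₂.
Substitute: (1·2.48 + 1) ξ₂ = 555.1 → ξ₂ = 159.5 mol/min, ξ₁ = 395.6 mol/min.
Outlet amounts (n = n₀ + Σ ν·ξ):
  A: 633.7 − 1(395.6) − 1(159.5) = 78.57
  C: 2051 − 2(395.6) − 1(159.5) = 1101
  E: 0 + 2(395.6) = 791.2
  B: 0 + 1(159.5) = 159.5
Total out = 78.57 + 1101 + 791.2 + 159.5 = 2130 mol/min.

2130 mol/min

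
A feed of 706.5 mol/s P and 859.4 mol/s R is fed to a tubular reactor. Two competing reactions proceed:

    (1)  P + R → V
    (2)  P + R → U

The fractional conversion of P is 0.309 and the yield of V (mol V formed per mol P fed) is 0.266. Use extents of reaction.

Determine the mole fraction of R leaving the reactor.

Yield of V: 1ξ₁ / 706.5 = 0.266 → ξ₁ = 187.9 mol/s.
Conversion of P: 1ξ₁ + 1ξ₂ = 0.309 × 706.5 = 218.3 → ξ₂ = 30.38 mol/s.
Outlet amounts (n = n₀ + Σ ν·ξ):
  P: 706.5 − 1(187.9) − 1(30.38) = 488.2
  R: 859.4 − 1(187.9) − 1(30.38) = 641.1
  V: 0 + 1(187.9) = 187.9
  U: 0 + 1(30.38) = 30.38
Total out = 1348 mol/s; y_R = 641.1 / 1348 = 0.4757.

0.476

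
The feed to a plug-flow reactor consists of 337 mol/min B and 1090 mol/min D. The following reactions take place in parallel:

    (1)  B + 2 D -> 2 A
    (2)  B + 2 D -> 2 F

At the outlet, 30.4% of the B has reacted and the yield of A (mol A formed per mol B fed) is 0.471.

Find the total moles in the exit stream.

1320 mol/min

Yield of A: 2ξ₁ / 337 = 0.471 → ξ₁ = 79.36 mol/min.
Conversion of B: 1ξ₁ + 1ξ₂ = 0.304 × 337 = 102.4 → ξ₂ = 23.08 mol/min.
Outlet amounts (n = n₀ + Σ ν·ξ):
  B: 337 − 1(79.36) − 1(23.08) = 234.6
  D: 1090 − 2(79.36) − 2(23.08) = 885.1
  A: 0 + 2(79.36) = 158.7
  F: 0 + 2(23.08) = 46.17
Total out = 234.6 + 885.1 + 158.7 + 46.17 = 1325 mol/min.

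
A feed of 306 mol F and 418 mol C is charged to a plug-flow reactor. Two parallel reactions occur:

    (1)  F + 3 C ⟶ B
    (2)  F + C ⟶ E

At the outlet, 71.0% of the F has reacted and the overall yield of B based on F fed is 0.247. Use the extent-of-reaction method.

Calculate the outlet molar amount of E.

Yield of B: 1ξ₁ / 306 = 0.247 → ξ₁ = 75.58 mol.
Conversion of F: 1ξ₁ + 1ξ₂ = 0.71 × 306 = 217.3 → ξ₂ = 141.7 mol.
Outlet amounts (n = n₀ + Σ ν·ξ):
  F: 306 − 1(75.58) − 1(141.7) = 88.74
  C: 418 − 3(75.58) − 1(141.7) = 49.58
  B: 0 + 1(75.58) = 75.58
  E: 0 + 1(141.7) = 141.7

142 mol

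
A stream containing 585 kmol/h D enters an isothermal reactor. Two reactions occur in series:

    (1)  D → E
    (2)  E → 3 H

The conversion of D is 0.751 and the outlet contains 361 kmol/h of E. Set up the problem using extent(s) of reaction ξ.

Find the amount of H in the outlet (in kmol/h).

Conversion of D: D consumed = 1ξ₁ = 0.751 × 585 → ξ₁ = 439.3 kmol/h.
E balance: n_E = 0 + 1ξ₁ − 1ξ₂ = 361 → ξ₂ = (1·439.3 − 361)/1 = 78.33 kmol/h.
Outlet amounts (n = n₀ + Σ ν·ξ):
  D: 585 − 1(439.3) = 145.7
  E: 0 + 1(439.3) − 1(78.33) = 361
  H: 0 + 3(78.33) = 235

235 kmol/h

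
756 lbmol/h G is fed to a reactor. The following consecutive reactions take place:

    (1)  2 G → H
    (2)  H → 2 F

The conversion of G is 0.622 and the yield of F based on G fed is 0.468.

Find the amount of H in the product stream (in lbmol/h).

Conversion of G: G consumed = 2ξ₁ = 0.622 × 756 → ξ₁ = 235.1 lbmol/h.
Yield of F: 2ξ₂ / 756 = 0.468 → ξ₂ = 176.9 lbmol/h.
Outlet amounts (n = n₀ + Σ ν·ξ):
  G: 756 − 2(235.1) = 285.8
  H: 0 + 1(235.1) − 1(176.9) = 58.21
  F: 0 + 2(176.9) = 353.8

58.2 lbmol/h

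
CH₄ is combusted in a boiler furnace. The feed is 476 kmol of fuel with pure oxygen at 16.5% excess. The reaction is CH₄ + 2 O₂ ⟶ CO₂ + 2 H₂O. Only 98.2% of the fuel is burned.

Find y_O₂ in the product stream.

0.11

Stoichiometric O₂ = 2 × 476 = 952 kmol; O₂ fed = 952 × 1.165 = 1109 kmol.
Fuel reacted = 0.982 × 476 → ξ = 467.4 kmol.
Outlet (n = n₀ + ν ξ):
  CH₄: 476 − 1(467.4) = 8.568
  O₂: 1109 − 2(467.4) = 174.2
  CO₂: 0 + 1(467.4) = 467.4
  H₂O: 0 + 2(467.4) = 934.9
Total out = 1585 kmol; y_O₂ = 174.2 / 1585 = 0.1099.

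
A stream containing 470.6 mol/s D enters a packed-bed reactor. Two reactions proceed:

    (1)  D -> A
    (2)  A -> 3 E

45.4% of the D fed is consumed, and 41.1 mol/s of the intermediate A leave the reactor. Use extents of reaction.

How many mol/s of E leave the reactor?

518 mol/s

Conversion of D: D consumed = 1ξ₁ = 0.454 × 470.6 → ξ₁ = 213.7 mol/s.
A balance: n_A = 0 + 1ξ₁ − 1ξ₂ = 41.1 → ξ₂ = (1·213.7 − 41.1)/1 = 172.6 mol/s.
Outlet amounts (n = n₀ + Σ ν·ξ):
  D: 470.6 − 1(213.7) = 256.9
  A: 0 + 1(213.7) − 1(172.6) = 41.1
  E: 0 + 3(172.6) = 517.7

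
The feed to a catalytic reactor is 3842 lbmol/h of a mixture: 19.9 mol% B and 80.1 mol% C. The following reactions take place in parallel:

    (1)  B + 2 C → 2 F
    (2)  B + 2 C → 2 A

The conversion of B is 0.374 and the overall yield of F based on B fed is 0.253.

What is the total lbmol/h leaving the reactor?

3560 lbmol/h

Yield of F: 2ξ₁ / 764.6 = 0.253 → ξ₁ = 96.72 lbmol/h.
Conversion of B: 1ξ₁ + 1ξ₂ = 0.374 × 764.6 = 285.9 → ξ₂ = 189.2 lbmol/h.
Outlet amounts (n = n₀ + Σ ν·ξ):
  B: 764.6 − 1(96.72) − 1(189.2) = 478.6
  C: 3077 − 2(96.72) − 2(189.2) = 2506
  F: 0 + 2(96.72) = 193.4
  A: 0 + 2(189.2) = 378.5
Total out = 478.6 + 2506 + 193.4 + 378.5 = 3556 lbmol/h.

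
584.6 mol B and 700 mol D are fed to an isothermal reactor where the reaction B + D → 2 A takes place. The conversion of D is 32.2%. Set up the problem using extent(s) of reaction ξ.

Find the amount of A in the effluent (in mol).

451 mol

D reacted = 0.322 × 700 = 225.4 mol; ν_D = −1, so ξ = 225.4/1 = 225.4 mol.
Outlet amounts (n = n₀ + ν ξ):
  B: 584.6 − 1(225.4) = 359.2
  D: 700 − 1(225.4) = 474.6
  A: 0 + 2(225.4) = 450.8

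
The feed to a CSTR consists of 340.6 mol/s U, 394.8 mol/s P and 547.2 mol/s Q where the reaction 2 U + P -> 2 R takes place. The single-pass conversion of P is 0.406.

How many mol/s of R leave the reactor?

P reacted = 0.406 × 394.8 = 160.3 mol/s; ν_P = −1, so ξ = 160.3/1 = 160.3 mol/s.
Outlet amounts (n = n₀ + ν ξ):
  U: 340.6 − 2(160.3) = 20.02
  P: 394.8 − 1(160.3) = 234.5
  R: 0 + 2(160.3) = 320.6
  Q: 547.2 (inert)

321 mol/s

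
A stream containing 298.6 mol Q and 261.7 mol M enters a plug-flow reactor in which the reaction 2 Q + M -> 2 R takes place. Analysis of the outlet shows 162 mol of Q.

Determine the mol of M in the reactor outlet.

193 mol

For Q: n = n₀ − 2ξ → 162 = 298.6 − 2ξ, giving ξ = 68.3 mol.
Outlet amounts (n = n₀ + ν ξ):
  Q: 298.6 − 2(68.3) = 162
  M: 261.7 − 1(68.3) = 193.4
  R: 0 + 2(68.3) = 136.6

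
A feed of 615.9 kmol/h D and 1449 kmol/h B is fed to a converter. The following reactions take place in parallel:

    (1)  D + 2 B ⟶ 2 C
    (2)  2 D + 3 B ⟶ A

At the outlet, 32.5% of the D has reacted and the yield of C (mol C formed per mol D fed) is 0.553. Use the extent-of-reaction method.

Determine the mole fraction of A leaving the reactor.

0.00814

Yield of C: 2ξ₁ / 615.9 = 0.553 → ξ₁ = 170.3 kmol/h.
Conversion of D: 1ξ₁ + 2ξ₂ = 0.325 × 615.9 = 200.2 → ξ₂ = 14.94 kmol/h.
Outlet amounts (n = n₀ + Σ ν·ξ):
  D: 615.9 − 1(170.3) − 2(14.94) = 415.7
  B: 1449 − 2(170.3) − 3(14.94) = 1064
  C: 0 + 2(170.3) = 340.6
  A: 0 + 1(14.94) = 14.94
Total out = 1835 kmol/h; y_A = 14.94 / 1835 = 0.00814.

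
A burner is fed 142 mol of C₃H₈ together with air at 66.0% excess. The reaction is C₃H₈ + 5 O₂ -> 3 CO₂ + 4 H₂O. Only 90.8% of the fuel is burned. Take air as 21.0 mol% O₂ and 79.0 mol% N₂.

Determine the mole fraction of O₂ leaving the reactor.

0.0908

Stoichiometric O₂ = 5 × 142 = 710 mol; O₂ fed = 710 × 1.660 = 1179 mol.
N₂ fed = 1179 × 79/21 = 4434 mol.
Fuel reacted = 0.908 × 142 → ξ = 128.9 mol.
Outlet (n = n₀ + ν ξ):
  C₃H₈: 142 − 1(128.9) = 13.06
  O₂: 1179 − 5(128.9) = 533.9
  N₂: 4434 (inert)
  CO₂: 0 + 3(128.9) = 386.8
  H₂O: 0 + 4(128.9) = 515.7
Total out = 5883 mol; y_O₂ = 533.9 / 5883 = 0.09075.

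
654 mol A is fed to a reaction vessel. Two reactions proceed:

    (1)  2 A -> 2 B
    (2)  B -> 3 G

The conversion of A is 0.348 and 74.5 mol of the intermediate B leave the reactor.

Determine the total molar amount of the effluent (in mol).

960 mol

Conversion of A: A consumed = 2ξ₁ = 0.348 × 654 → ξ₁ = 113.8 mol.
B balance: n_B = 0 + 2ξ₁ − 1ξ₂ = 74.5 → ξ₂ = (2·113.8 − 74.5)/1 = 153.1 mol.
Outlet amounts (n = n₀ + Σ ν·ξ):
  A: 654 − 2(113.8) = 426.4
  B: 0 + 2(113.8) − 1(153.1) = 74.5
  G: 0 + 3(153.1) = 459.3
Total out = 426.4 + 74.5 + 459.3 = 960.2 mol.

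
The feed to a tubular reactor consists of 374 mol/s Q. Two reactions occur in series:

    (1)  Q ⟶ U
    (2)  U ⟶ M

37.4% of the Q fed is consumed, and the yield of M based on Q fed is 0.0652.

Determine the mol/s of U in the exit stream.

Conversion of Q: Q consumed = 1ξ₁ = 0.374 × 374 → ξ₁ = 139.9 mol/s.
Yield of M: 1ξ₂ / 374 = 0.0652 → ξ₂ = 24.38 mol/s.
Outlet amounts (n = n₀ + Σ ν·ξ):
  Q: 374 − 1(139.9) = 234.1
  U: 0 + 1(139.9) − 1(24.38) = 115.5
  M: 0 + 1(24.38) = 24.38

115 mol/s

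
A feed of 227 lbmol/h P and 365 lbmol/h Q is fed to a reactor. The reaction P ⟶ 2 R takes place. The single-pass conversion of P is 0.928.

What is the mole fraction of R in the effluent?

0.525

P reacted = 0.928 × 227 = 210.7 lbmol/h; ν_P = −1, so ξ = 210.7/1 = 210.7 lbmol/h.
Outlet amounts (n = n₀ + ν ξ):
  P: 227 − 1(210.7) = 16.34
  R: 0 + 2(210.7) = 421.3
  Q: 365 (inert)
Total out = 802.7 lbmol/h; y_R = 421.3 / 802.7 = 0.5249.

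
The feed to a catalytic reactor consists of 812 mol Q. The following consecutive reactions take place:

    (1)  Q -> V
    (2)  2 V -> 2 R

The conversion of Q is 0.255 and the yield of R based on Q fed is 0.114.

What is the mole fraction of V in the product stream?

0.141

Conversion of Q: Q consumed = 1ξ₁ = 0.255 × 812 → ξ₁ = 207.1 mol.
Yield of R: 2ξ₂ / 812 = 0.114 → ξ₂ = 46.28 mol.
Outlet amounts (n = n₀ + Σ ν·ξ):
  Q: 812 − 1(207.1) = 604.9
  V: 0 + 1(207.1) − 2(46.28) = 114.5
  R: 0 + 2(46.28) = 92.57
Total out = 812 mol; y_V = 114.5 / 812 = 0.141.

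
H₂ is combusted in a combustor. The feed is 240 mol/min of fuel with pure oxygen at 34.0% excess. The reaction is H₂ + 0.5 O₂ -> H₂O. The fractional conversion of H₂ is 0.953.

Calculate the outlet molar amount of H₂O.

Stoichiometric O₂ = 0.5 × 240 = 120 mol/min; O₂ fed = 120 × 1.340 = 160.8 mol/min.
Fuel reacted = 0.953 × 240 → ξ = 228.7 mol/min.
Outlet (n = n₀ + ν ξ):
  H₂: 240 − 1(228.7) = 11.28
  O₂: 160.8 − 0.5(228.7) = 46.44
  H₂O: 0 + 1(228.7) = 228.7

229 mol/min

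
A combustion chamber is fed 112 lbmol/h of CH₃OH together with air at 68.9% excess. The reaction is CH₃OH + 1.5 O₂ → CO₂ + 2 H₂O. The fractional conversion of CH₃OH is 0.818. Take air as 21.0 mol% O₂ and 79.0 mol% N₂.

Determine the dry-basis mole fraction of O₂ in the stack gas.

Stoichiometric O₂ = 1.5 × 112 = 168 lbmol/h; O₂ fed = 168 × 1.689 = 283.8 lbmol/h.
N₂ fed = 283.8 × 79/21 = 1067 lbmol/h.
Fuel reacted = 0.818 × 112 → ξ = 91.62 lbmol/h.
Outlet (n = n₀ + ν ξ):
  CH₃OH: 112 − 1(91.62) = 20.38
  O₂: 283.8 − 1.5(91.62) = 146.3
  N₂: 1067 (inert)
  CO₂: 0 + 1(91.62) = 91.62
  H₂O: 0 + 2(91.62) = 183.2
Dry total = 1326 lbmol/h; y_O₂ (dry) = 146.3 / 1326 = 0.1104.

0.11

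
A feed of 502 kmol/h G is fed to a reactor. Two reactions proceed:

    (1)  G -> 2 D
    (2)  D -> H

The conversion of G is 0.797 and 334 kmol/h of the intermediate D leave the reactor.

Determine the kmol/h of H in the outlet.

Conversion of G: G consumed = 1ξ₁ = 0.797 × 502 → ξ₁ = 400.1 kmol/h.
D balance: n_D = 0 + 2ξ₁ − 1ξ₂ = 334 → ξ₂ = (2·400.1 − 334)/1 = 466.2 kmol/h.
Outlet amounts (n = n₀ + Σ ν·ξ):
  G: 502 − 1(400.1) = 101.9
  D: 0 + 2(400.1) − 1(466.2) = 334
  H: 0 + 1(466.2) = 466.2

466 kmol/h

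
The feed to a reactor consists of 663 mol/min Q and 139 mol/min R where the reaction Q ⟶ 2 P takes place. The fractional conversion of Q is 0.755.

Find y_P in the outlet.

Q reacted = 0.755 × 663 = 500.6 mol/min; ν_Q = −1, so ξ = 500.6/1 = 500.6 mol/min.
Outlet amounts (n = n₀ + ν ξ):
  Q: 663 − 1(500.6) = 162.4
  P: 0 + 2(500.6) = 1001
  R: 139 (inert)
Total out = 1303 mol/min; y_P = 1001 / 1303 = 0.7686.

0.769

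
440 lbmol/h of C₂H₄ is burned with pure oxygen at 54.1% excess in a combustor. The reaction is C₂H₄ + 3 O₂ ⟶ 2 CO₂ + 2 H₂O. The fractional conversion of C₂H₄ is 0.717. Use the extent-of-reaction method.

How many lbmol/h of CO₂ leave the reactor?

Stoichiometric O₂ = 3 × 440 = 1320 lbmol/h; O₂ fed = 1320 × 1.541 = 2034 lbmol/h.
Fuel reacted = 0.717 × 440 → ξ = 315.5 lbmol/h.
Outlet (n = n₀ + ν ξ):
  C₂H₄: 440 − 1(315.5) = 124.5
  O₂: 2034 − 3(315.5) = 1088
  CO₂: 0 + 2(315.5) = 631
  H₂O: 0 + 2(315.5) = 631

631 lbmol/h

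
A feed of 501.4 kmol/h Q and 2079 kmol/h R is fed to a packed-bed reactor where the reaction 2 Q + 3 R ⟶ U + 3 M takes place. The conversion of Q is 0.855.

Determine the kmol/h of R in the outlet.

Q reacted = 0.855 × 501.4 = 428.7 kmol/h; ν_Q = −2, so ξ = 428.7/2 = 214.3 kmol/h.
Outlet amounts (n = n₀ + ν ξ):
  Q: 501.4 − 2(214.3) = 72.7
  R: 2079 − 3(214.3) = 1436
  U: 0 + 1(214.3) = 214.3
  M: 0 + 3(214.3) = 643

1440 kmol/h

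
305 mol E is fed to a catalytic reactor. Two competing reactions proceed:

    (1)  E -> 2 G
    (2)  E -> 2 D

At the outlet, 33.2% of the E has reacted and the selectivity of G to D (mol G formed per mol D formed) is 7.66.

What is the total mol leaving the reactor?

406 mol

Conversion of E: E consumed = 0.332 × 305 = 101.3 mol = 1ξ₁ + 1ξ₂.
Selectivity: 2ξ₁ / (2ξ₂) = 7.66 → ξ₁ = 7.66 ξ₂.
Substitute: (1·7.66 + 1) ξ₂ = 101.3 → ξ₂ = 11.69 mol, ξ₁ = 89.57 mol.
Outlet amounts (n = n₀ + Σ ν·ξ):
  E: 305 − 1(89.57) − 1(11.69) = 203.7
  G: 0 + 2(89.57) = 179.1
  D: 0 + 2(11.69) = 23.39
Total out = 203.7 + 179.1 + 23.39 = 406.3 mol.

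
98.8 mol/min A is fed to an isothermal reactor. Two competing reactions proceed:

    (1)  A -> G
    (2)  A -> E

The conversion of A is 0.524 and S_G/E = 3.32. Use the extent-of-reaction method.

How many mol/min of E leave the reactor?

Conversion of A: A consumed = 0.524 × 98.8 = 51.77 mol/min = 1ξ₁ + 1ξ₂.
Selectivity: 1ξ₁ / (1ξ₂) = 3.32 → ξ₁ = 3.32 ξ₂.
Substitute: (1·3.32 + 1) ξ₂ = 51.77 → ξ₂ = 11.98 mol/min, ξ₁ = 39.79 mol/min.
Outlet amounts (n = n₀ + Σ ν·ξ):
  A: 98.8 − 1(39.79) − 1(11.98) = 47.03
  G: 0 + 1(39.79) = 39.79
  E: 0 + 1(11.98) = 11.98

12 mol/min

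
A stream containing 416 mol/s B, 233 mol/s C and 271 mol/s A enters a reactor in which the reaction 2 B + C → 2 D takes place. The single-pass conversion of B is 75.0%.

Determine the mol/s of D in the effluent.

312 mol/s

B reacted = 0.75 × 416 = 312 mol/s; ν_B = −2, so ξ = 312/2 = 156 mol/s.
Outlet amounts (n = n₀ + ν ξ):
  B: 416 − 2(156) = 104
  C: 233 − 1(156) = 77
  D: 0 + 2(156) = 312
  A: 271 (inert)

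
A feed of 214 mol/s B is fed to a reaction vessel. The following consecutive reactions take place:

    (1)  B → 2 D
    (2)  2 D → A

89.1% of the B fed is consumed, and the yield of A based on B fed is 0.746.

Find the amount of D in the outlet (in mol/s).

Conversion of B: B consumed = 1ξ₁ = 0.891 × 214 → ξ₁ = 190.7 mol/s.
Yield of A: 1ξ₂ / 214 = 0.746 → ξ₂ = 159.6 mol/s.
Outlet amounts (n = n₀ + Σ ν·ξ):
  B: 214 − 1(190.7) = 23.33
  D: 0 + 2(190.7) − 2(159.6) = 62.06
  A: 0 + 1(159.6) = 159.6

62.1 mol/s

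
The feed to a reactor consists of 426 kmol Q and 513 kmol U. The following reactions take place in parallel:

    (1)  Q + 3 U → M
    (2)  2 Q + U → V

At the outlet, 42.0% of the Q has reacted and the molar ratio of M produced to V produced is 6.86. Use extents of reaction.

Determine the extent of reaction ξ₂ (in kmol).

ξ₂ = 20.2 kmol

Conversion of Q: Q consumed = 0.42 × 426 = 178.9 kmol = 1ξ₁ + 2ξ₂.
Selectivity: 1ξ₁ / (1ξ₂) = 6.86 → ξ₁ = 6.86 ξ₂.
Substitute: (1·6.86 + 2) ξ₂ = 178.9 → ξ₂ = 20.19 kmol, ξ₁ = 138.5 kmol.
Outlet amounts (n = n₀ + Σ ν·ξ):
  Q: 426 − 1(138.5) − 2(20.19) = 247.1
  U: 513 − 3(138.5) − 1(20.19) = 77.21
  M: 0 + 1(138.5) = 138.5
  V: 0 + 1(20.19) = 20.19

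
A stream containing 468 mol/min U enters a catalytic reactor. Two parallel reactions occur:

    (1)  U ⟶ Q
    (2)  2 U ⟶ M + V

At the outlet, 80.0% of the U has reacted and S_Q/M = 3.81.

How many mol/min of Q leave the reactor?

246 mol/min

Conversion of U: U consumed = 0.8 × 468 = 374.4 mol/min = 1ξ₁ + 2ξ₂.
Selectivity: 1ξ₁ / (1ξ₂) = 3.81 → ξ₁ = 3.81 ξ₂.
Substitute: (1·3.81 + 2) ξ₂ = 374.4 → ξ₂ = 64.44 mol/min, ξ₁ = 245.5 mol/min.
Outlet amounts (n = n₀ + Σ ν·ξ):
  U: 468 − 1(245.5) − 2(64.44) = 93.6
  Q: 0 + 1(245.5) = 245.5
  M: 0 + 1(64.44) = 64.44
  V: 0 + 1(64.44) = 64.44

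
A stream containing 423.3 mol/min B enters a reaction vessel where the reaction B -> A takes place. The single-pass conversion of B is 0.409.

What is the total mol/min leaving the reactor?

B reacted = 0.409 × 423.3 = 173.1 mol/min; ν_B = −1, so ξ = 173.1/1 = 173.1 mol/min.
Outlet amounts (n = n₀ + ν ξ):
  B: 423.3 − 1(173.1) = 250.2
  A: 0 + 1(173.1) = 173.1
Total out = 250.2 + 173.1 = 423.3 mol/min.

423 mol/min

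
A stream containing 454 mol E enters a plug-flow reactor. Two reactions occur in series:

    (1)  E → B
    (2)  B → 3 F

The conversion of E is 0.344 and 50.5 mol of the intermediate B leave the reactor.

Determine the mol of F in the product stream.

Conversion of E: E consumed = 1ξ₁ = 0.344 × 454 → ξ₁ = 156.2 mol.
B balance: n_B = 0 + 1ξ₁ − 1ξ₂ = 50.5 → ξ₂ = (1·156.2 − 50.5)/1 = 105.7 mol.
Outlet amounts (n = n₀ + Σ ν·ξ):
  E: 454 − 1(156.2) = 297.8
  B: 0 + 1(156.2) − 1(105.7) = 50.5
  F: 0 + 3(105.7) = 317

317 mol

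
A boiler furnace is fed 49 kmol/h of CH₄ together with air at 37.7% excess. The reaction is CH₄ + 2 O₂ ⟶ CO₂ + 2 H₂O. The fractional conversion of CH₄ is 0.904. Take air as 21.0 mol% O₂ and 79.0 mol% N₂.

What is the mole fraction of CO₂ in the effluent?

Stoichiometric O₂ = 2 × 49 = 98 kmol/h; O₂ fed = 98 × 1.377 = 134.9 kmol/h.
N₂ fed = 134.9 × 79/21 = 507.7 kmol/h.
Fuel reacted = 0.904 × 49 → ξ = 44.3 kmol/h.
Outlet (n = n₀ + ν ξ):
  CH₄: 49 − 1(44.3) = 4.704
  O₂: 134.9 − 2(44.3) = 46.35
  N₂: 507.7 (inert)
  CO₂: 0 + 1(44.3) = 44.3
  H₂O: 0 + 2(44.3) = 88.59
Total out = 691.6 kmol/h; y_CO₂ = 44.3 / 691.6 = 0.06405.

0.064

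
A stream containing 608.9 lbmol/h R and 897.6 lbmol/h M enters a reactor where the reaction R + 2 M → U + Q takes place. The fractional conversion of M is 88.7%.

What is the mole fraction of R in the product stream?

0.19

M reacted = 0.887 × 897.6 = 796.2 lbmol/h; ν_M = −2, so ξ = 796.2/2 = 398.1 lbmol/h.
Outlet amounts (n = n₀ + ν ξ):
  R: 608.9 − 1(398.1) = 210.8
  M: 897.6 − 2(398.1) = 101.4
  U: 0 + 1(398.1) = 398.1
  Q: 0 + 1(398.1) = 398.1
Total out = 1108 lbmol/h; y_R = 210.8 / 1108 = 0.1902.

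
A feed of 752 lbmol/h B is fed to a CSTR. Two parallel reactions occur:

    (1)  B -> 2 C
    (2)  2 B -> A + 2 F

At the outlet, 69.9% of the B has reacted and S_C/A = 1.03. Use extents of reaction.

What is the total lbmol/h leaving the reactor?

1070 lbmol/h

Conversion of B: B consumed = 0.699 × 752 = 525.6 lbmol/h = 1ξ₁ + 2ξ₂.
Selectivity: 2ξ₁ / (1ξ₂) = 1.03 → ξ₁ = 0.515 ξ₂.
Substitute: (1·0.515 + 2) ξ₂ = 525.6 → ξ₂ = 209 lbmol/h, ξ₁ = 107.6 lbmol/h.
Outlet amounts (n = n₀ + Σ ν·ξ):
  B: 752 − 1(107.6) − 2(209) = 226.4
  C: 0 + 2(107.6) = 215.3
  A: 0 + 1(209) = 209
  F: 0 + 2(209) = 418
Total out = 226.4 + 215.3 + 209 + 418 = 1069 lbmol/h.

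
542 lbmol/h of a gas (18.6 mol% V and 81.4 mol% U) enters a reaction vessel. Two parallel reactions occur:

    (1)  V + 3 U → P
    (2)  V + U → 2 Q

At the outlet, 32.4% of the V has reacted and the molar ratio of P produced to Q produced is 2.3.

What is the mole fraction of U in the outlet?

0.769

Conversion of V: V consumed = 0.324 × 100.8 = 32.66 lbmol/h = 1ξ₁ + 1ξ₂.
Selectivity: 1ξ₁ / (2ξ₂) = 2.3 → ξ₁ = 4.6 ξ₂.
Substitute: (1·4.6 + 1) ξ₂ = 32.66 → ξ₂ = 5.833 lbmol/h, ξ₁ = 26.83 lbmol/h.
Outlet amounts (n = n₀ + Σ ν·ξ):
  V: 100.8 − 1(26.83) − 1(5.833) = 68.15
  U: 441.2 − 3(26.83) − 1(5.833) = 354.9
  P: 0 + 1(26.83) = 26.83
  Q: 0 + 2(5.833) = 11.67
Total out = 461.5 lbmol/h; y_U = 354.9 / 461.5 = 0.7689.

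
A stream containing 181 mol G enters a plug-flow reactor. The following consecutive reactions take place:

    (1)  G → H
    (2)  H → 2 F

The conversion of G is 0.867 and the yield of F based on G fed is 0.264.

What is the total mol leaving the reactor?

Conversion of G: G consumed = 1ξ₁ = 0.867 × 181 → ξ₁ = 156.9 mol.
Yield of F: 2ξ₂ / 181 = 0.264 → ξ₂ = 23.89 mol.
Outlet amounts (n = n₀ + Σ ν·ξ):
  G: 181 − 1(156.9) = 24.07
  H: 0 + 1(156.9) − 1(23.89) = 133
  F: 0 + 2(23.89) = 47.78
Total out = 24.07 + 133 + 47.78 = 204.9 mol.

205 mol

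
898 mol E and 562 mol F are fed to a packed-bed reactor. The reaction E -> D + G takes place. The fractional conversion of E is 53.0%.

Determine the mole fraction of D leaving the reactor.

E reacted = 0.53 × 898 = 475.9 mol; ν_E = −1, so ξ = 475.9/1 = 475.9 mol.
Outlet amounts (n = n₀ + ν ξ):
  E: 898 − 1(475.9) = 422.1
  D: 0 + 1(475.9) = 475.9
  G: 0 + 1(475.9) = 475.9
  F: 562 (inert)
Total out = 1936 mol; y_D = 475.9 / 1936 = 0.2458.

0.246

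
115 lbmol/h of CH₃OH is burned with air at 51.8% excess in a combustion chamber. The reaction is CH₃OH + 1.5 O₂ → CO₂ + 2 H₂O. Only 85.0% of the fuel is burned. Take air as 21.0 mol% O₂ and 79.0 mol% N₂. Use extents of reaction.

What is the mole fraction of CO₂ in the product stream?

0.0693

Stoichiometric O₂ = 1.5 × 115 = 172.5 lbmol/h; O₂ fed = 172.5 × 1.518 = 261.9 lbmol/h.
N₂ fed = 261.9 × 79/21 = 985.1 lbmol/h.
Fuel reacted = 0.85 × 115 → ξ = 97.75 lbmol/h.
Outlet (n = n₀ + ν ξ):
  CH₃OH: 115 − 1(97.75) = 17.25
  O₂: 261.9 − 1.5(97.75) = 115.2
  N₂: 985.1 (inert)
  CO₂: 0 + 1(97.75) = 97.75
  H₂O: 0 + 2(97.75) = 195.5
Total out = 1411 lbmol/h; y_CO₂ = 97.75 / 1411 = 0.06929.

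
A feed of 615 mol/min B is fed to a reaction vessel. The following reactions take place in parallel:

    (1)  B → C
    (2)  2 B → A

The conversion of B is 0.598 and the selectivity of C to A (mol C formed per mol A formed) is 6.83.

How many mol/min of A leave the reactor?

41.7 mol/min

Conversion of B: B consumed = 0.598 × 615 = 367.8 mol/min = 1ξ₁ + 2ξ₂.
Selectivity: 1ξ₁ / (1ξ₂) = 6.83 → ξ₁ = 6.83 ξ₂.
Substitute: (1·6.83 + 2) ξ₂ = 367.8 → ξ₂ = 41.65 mol/min, ξ₁ = 284.5 mol/min.
Outlet amounts (n = n₀ + Σ ν·ξ):
  B: 615 − 1(284.5) − 2(41.65) = 247.2
  C: 0 + 1(284.5) = 284.5
  A: 0 + 1(41.65) = 41.65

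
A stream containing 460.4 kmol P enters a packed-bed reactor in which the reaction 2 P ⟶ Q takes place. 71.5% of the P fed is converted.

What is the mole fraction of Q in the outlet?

P reacted = 0.715 × 460.4 = 329.2 kmol; ν_P = −2, so ξ = 329.2/2 = 164.6 kmol.
Outlet amounts (n = n₀ + ν ξ):
  P: 460.4 − 2(164.6) = 131.2
  Q: 0 + 1(164.6) = 164.6
Total out = 295.8 kmol; y_Q = 164.6 / 295.8 = 0.5564.

0.556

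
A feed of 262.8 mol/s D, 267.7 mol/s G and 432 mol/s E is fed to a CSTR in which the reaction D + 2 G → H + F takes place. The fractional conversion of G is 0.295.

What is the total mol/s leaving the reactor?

923 mol/s

G reacted = 0.295 × 267.7 = 78.97 mol/s; ν_G = −2, so ξ = 78.97/2 = 39.49 mol/s.
Outlet amounts (n = n₀ + ν ξ):
  D: 262.8 − 1(39.49) = 223.3
  G: 267.7 − 2(39.49) = 188.7
  H: 0 + 1(39.49) = 39.49
  F: 0 + 1(39.49) = 39.49
  E: 432 (inert)
Total out = 223.3 + 188.7 + 39.49 + 39.49 + 432 = 923 mol/s.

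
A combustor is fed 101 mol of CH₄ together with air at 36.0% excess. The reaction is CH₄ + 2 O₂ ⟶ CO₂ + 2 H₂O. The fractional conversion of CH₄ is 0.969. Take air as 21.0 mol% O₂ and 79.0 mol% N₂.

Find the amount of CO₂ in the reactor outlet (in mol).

97.9 mol

Stoichiometric O₂ = 2 × 101 = 202 mol; O₂ fed = 202 × 1.360 = 274.7 mol.
N₂ fed = 274.7 × 79/21 = 1033 mol.
Fuel reacted = 0.969 × 101 → ξ = 97.87 mol.
Outlet (n = n₀ + ν ξ):
  CH₄: 101 − 1(97.87) = 3.131
  O₂: 274.7 − 2(97.87) = 78.98
  N₂: 1033 (inert)
  CO₂: 0 + 1(97.87) = 97.87
  H₂O: 0 + 2(97.87) = 195.7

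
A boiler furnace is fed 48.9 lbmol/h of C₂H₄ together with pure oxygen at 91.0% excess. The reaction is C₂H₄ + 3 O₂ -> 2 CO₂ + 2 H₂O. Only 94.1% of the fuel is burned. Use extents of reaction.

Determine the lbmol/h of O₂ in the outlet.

Stoichiometric O₂ = 3 × 48.9 = 146.7 lbmol/h; O₂ fed = 146.7 × 1.910 = 280.2 lbmol/h.
Fuel reacted = 0.941 × 48.9 → ξ = 46.01 lbmol/h.
Outlet (n = n₀ + ν ξ):
  C₂H₄: 48.9 − 1(46.01) = 2.885
  O₂: 280.2 − 3(46.01) = 142.2
  CO₂: 0 + 2(46.01) = 92.03
  H₂O: 0 + 2(46.01) = 92.03

142 lbmol/h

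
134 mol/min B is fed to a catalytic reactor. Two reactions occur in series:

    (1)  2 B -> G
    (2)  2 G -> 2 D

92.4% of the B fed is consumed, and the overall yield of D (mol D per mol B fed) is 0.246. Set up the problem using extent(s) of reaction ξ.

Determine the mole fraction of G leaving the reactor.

0.401

Conversion of B: B consumed = 2ξ₁ = 0.924 × 134 → ξ₁ = 61.91 mol/min.
Yield of D: 2ξ₂ / 134 = 0.246 → ξ₂ = 16.48 mol/min.
Outlet amounts (n = n₀ + Σ ν·ξ):
  B: 134 − 2(61.91) = 10.18
  G: 0 + 1(61.91) − 2(16.48) = 28.94
  D: 0 + 2(16.48) = 32.96
Total out = 72.09 mol/min; y_G = 28.94 / 72.09 = 0.4015.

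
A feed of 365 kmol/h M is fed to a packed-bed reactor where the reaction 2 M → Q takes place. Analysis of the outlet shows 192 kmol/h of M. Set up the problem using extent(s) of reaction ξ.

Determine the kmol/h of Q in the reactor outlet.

86.5 kmol/h

For M: n = n₀ − 2ξ → 192 = 365 − 2ξ, giving ξ = 86.5 kmol/h.
Outlet amounts (n = n₀ + ν ξ):
  M: 365 − 2(86.5) = 192
  Q: 0 + 1(86.5) = 86.5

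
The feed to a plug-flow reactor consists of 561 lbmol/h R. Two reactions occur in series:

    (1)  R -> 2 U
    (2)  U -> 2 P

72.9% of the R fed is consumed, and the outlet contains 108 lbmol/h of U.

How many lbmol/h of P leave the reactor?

Conversion of R: R consumed = 1ξ₁ = 0.729 × 561 → ξ₁ = 409 lbmol/h.
U balance: n_U = 0 + 2ξ₁ − 1ξ₂ = 108 → ξ₂ = (2·409 − 108)/1 = 709.9 lbmol/h.
Outlet amounts (n = n₀ + Σ ν·ξ):
  R: 561 − 1(409) = 152
  U: 0 + 2(409) − 1(709.9) = 108
  P: 0 + 2(709.9) = 1420

1420 lbmol/h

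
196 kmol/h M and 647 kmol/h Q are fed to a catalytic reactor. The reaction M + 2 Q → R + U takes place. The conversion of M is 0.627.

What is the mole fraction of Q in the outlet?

0.557

M reacted = 0.627 × 196 = 122.9 kmol/h; ν_M = −1, so ξ = 122.9/1 = 122.9 kmol/h.
Outlet amounts (n = n₀ + ν ξ):
  M: 196 − 1(122.9) = 73.11
  Q: 647 − 2(122.9) = 401.2
  R: 0 + 1(122.9) = 122.9
  U: 0 + 1(122.9) = 122.9
Total out = 720.1 kmol/h; y_Q = 401.2 / 720.1 = 0.5572.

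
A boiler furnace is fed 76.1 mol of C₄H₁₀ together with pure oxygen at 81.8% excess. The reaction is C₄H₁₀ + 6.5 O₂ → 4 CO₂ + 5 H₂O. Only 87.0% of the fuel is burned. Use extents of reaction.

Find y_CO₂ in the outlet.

Stoichiometric O₂ = 6.5 × 76.1 = 494.6 mol; O₂ fed = 494.6 × 1.818 = 899.3 mol.
Fuel reacted = 0.87 × 76.1 → ξ = 66.21 mol.
Outlet (n = n₀ + ν ξ):
  C₄H₁₀: 76.1 − 1(66.21) = 9.893
  O₂: 899.3 − 6.5(66.21) = 468.9
  CO₂: 0 + 4(66.21) = 264.8
  H₂O: 0 + 5(66.21) = 331
Total out = 1075 mol; y_CO₂ = 264.8 / 1075 = 0.2464.

0.246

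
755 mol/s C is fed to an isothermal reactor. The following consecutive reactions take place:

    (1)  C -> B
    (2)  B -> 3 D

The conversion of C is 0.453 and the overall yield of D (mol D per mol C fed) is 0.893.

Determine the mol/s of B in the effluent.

Conversion of C: C consumed = 1ξ₁ = 0.453 × 755 → ξ₁ = 342 mol/s.
Yield of D: 3ξ₂ / 755 = 0.893 → ξ₂ = 224.7 mol/s.
Outlet amounts (n = n₀ + Σ ν·ξ):
  C: 755 − 1(342) = 413
  B: 0 + 1(342) − 1(224.7) = 117.3
  D: 0 + 3(224.7) = 674.2

117 mol/s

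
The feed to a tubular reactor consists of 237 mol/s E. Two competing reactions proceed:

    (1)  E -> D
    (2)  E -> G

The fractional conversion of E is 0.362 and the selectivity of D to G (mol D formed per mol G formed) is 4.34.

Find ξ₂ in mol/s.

ξ₂ = 16.1 mol/s

Conversion of E: E consumed = 0.362 × 237 = 85.79 mol/s = 1ξ₁ + 1ξ₂.
Selectivity: 1ξ₁ / (1ξ₂) = 4.34 → ξ₁ = 4.34 ξ₂.
Substitute: (1·4.34 + 1) ξ₂ = 85.79 → ξ₂ = 16.07 mol/s, ξ₁ = 69.73 mol/s.
Outlet amounts (n = n₀ + Σ ν·ξ):
  E: 237 − 1(69.73) − 1(16.07) = 151.2
  D: 0 + 1(69.73) = 69.73
  G: 0 + 1(16.07) = 16.07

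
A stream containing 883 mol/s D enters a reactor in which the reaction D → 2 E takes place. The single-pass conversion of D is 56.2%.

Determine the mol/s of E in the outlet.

992 mol/s

D reacted = 0.562 × 883 = 496.2 mol/s; ν_D = −1, so ξ = 496.2/1 = 496.2 mol/s.
Outlet amounts (n = n₀ + ν ξ):
  D: 883 − 1(496.2) = 386.8
  E: 0 + 2(496.2) = 992.5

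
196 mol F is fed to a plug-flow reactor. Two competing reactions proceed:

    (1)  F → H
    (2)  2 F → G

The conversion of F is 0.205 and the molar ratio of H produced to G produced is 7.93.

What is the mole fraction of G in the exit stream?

0.0211

Conversion of F: F consumed = 0.205 × 196 = 40.18 mol = 1ξ₁ + 2ξ₂.
Selectivity: 1ξ₁ / (1ξ₂) = 7.93 → ξ₁ = 7.93 ξ₂.
Substitute: (1·7.93 + 2) ξ₂ = 40.18 → ξ₂ = 4.046 mol, ξ₁ = 32.09 mol.
Outlet amounts (n = n₀ + Σ ν·ξ):
  F: 196 − 1(32.09) − 2(4.046) = 155.8
  H: 0 + 1(32.09) = 32.09
  G: 0 + 1(4.046) = 4.046
Total out = 192 mol; y_G = 4.046 / 192 = 0.02108.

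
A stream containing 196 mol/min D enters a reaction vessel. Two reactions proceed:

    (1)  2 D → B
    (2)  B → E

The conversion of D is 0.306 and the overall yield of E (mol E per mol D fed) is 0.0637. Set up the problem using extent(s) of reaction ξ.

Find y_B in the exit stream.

Conversion of D: D consumed = 2ξ₁ = 0.306 × 196 → ξ₁ = 29.99 mol/min.
Yield of E: 1ξ₂ / 196 = 0.0637 → ξ₂ = 12.49 mol/min.
Outlet amounts (n = n₀ + Σ ν·ξ):
  D: 196 − 2(29.99) = 136
  B: 0 + 1(29.99) − 1(12.49) = 17.5
  E: 0 + 1(12.49) = 12.49
Total out = 166 mol/min; y_B = 17.5 / 166 = 0.1054.

0.105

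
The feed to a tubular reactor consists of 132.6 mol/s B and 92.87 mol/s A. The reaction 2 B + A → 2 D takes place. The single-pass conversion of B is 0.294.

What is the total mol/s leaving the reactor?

206 mol/s

B reacted = 0.294 × 132.6 = 38.98 mol/s; ν_B = −2, so ξ = 38.98/2 = 19.49 mol/s.
Outlet amounts (n = n₀ + ν ξ):
  B: 132.6 − 2(19.49) = 93.62
  A: 92.87 − 1(19.49) = 73.38
  D: 0 + 2(19.49) = 38.98
Total out = 93.62 + 73.38 + 38.98 = 206 mol/s.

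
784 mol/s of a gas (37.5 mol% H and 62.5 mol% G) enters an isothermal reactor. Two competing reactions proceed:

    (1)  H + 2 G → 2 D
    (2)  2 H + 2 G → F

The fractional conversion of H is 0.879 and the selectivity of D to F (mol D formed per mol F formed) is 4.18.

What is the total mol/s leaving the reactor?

Conversion of H: H consumed = 0.879 × 294 = 258.4 mol/s = 1ξ₁ + 2ξ₂.
Selectivity: 2ξ₁ / (1ξ₂) = 4.18 → ξ₁ = 2.09 ξ₂.
Substitute: (1·2.09 + 2) ξ₂ = 258.4 → ξ₂ = 63.18 mol/s, ξ₁ = 132.1 mol/s.
Outlet amounts (n = n₀ + Σ ν·ξ):
  H: 294 − 1(132.1) − 2(63.18) = 35.57
  G: 490 − 2(132.1) − 2(63.18) = 99.52
  D: 0 + 2(132.1) = 264.1
  F: 0 + 1(63.18) = 63.18
Total out = 35.57 + 99.52 + 264.1 + 63.18 = 462.4 mol/s.

462 mol/s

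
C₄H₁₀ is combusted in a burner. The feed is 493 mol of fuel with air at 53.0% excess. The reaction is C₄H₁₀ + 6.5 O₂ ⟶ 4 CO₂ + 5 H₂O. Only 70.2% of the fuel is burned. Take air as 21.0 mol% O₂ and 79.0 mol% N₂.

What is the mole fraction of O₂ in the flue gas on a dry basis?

0.117

Stoichiometric O₂ = 6.5 × 493 = 3204 mol; O₂ fed = 3204 × 1.530 = 4903 mol.
N₂ fed = 4903 × 79/21 = 18440 mol.
Fuel reacted = 0.702 × 493 → ξ = 346.1 mol.
Outlet (n = n₀ + ν ξ):
  C₄H₁₀: 493 − 1(346.1) = 146.9
  O₂: 4903 − 6.5(346.1) = 2653
  N₂: 18440 (inert)
  CO₂: 0 + 4(346.1) = 1384
  H₂O: 0 + 5(346.1) = 1730
Dry total = 22630 mol; y_O₂ (dry) = 2653 / 22630 = 0.1173.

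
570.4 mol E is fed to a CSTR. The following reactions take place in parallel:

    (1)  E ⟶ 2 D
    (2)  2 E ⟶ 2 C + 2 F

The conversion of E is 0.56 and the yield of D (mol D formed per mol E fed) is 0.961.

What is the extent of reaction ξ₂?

ξ₂ = 22.7 mol

Yield of D: 2ξ₁ / 570.4 = 0.961 → ξ₁ = 274.1 mol.
Conversion of E: 1ξ₁ + 2ξ₂ = 0.56 × 570.4 = 319.4 → ξ₂ = 22.67 mol.
Outlet amounts (n = n₀ + Σ ν·ξ):
  E: 570.4 − 1(274.1) − 2(22.67) = 251
  D: 0 + 2(274.1) = 548.2
  C: 0 + 2(22.67) = 45.35
  F: 0 + 2(22.67) = 45.35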